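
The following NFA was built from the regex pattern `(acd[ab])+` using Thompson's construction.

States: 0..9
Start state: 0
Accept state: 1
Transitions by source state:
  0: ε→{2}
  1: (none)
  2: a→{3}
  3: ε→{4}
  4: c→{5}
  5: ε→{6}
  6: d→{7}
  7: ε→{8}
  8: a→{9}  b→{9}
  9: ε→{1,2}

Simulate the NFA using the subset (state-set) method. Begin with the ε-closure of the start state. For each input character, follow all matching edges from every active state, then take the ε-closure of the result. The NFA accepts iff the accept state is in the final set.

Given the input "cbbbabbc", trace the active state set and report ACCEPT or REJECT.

Answer: REJECT

Trace:
S₀ = ε-closure({0}) = {0,2}
'c' @ 1: {}  — state set empty
rest 'bbbabbc' ignored (set empty)
after full input: {}  (accept=1 not in)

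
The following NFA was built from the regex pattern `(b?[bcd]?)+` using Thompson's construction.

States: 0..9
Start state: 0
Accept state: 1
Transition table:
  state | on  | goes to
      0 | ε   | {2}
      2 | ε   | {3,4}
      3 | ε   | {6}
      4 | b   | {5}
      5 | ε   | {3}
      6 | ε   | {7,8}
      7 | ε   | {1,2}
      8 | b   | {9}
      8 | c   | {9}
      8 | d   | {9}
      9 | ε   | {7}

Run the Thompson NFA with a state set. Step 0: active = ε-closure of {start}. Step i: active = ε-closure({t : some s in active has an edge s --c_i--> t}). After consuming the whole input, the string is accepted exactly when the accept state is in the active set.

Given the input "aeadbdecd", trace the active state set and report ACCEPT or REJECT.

Answer: REJECT

Steps:
S₀ = ε-closure({0}) = {0,1,2,3,4,6,7,8}
'a' @ 1: {}  — no active states
rest 'eadbdecd' ignored (set empty)
final: {}; accept 1 not in set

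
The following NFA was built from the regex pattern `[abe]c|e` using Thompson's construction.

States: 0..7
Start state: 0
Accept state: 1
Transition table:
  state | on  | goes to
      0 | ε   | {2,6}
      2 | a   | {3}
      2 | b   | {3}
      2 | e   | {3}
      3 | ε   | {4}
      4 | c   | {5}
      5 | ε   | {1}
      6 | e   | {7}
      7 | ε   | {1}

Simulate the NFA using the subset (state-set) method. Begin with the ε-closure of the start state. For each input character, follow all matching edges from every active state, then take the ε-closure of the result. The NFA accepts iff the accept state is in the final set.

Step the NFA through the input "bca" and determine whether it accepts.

initial (ε-close {0}): {0,2,6}
'b' @ 1: {3,4}
'c' @ 2: {1,5}  (accept∈set)
'a' @ 3: {}  — no active states
after full input: {}  (accept=1 not in)

Answer: REJECT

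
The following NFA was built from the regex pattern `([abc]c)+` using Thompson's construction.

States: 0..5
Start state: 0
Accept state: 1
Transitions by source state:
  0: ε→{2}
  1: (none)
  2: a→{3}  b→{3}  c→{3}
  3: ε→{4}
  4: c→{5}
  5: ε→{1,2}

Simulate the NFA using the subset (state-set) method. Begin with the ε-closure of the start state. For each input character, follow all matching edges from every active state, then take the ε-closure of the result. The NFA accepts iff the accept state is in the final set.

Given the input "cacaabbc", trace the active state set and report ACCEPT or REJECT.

start: ε-closure({0}) = {0,2}
'c' @ 1: {3,4}
'a' @ 2: {}  — dead — no transitions
rest 'caabbc' ignored (set empty)
end set {} — state 1 not in

Answer: REJECT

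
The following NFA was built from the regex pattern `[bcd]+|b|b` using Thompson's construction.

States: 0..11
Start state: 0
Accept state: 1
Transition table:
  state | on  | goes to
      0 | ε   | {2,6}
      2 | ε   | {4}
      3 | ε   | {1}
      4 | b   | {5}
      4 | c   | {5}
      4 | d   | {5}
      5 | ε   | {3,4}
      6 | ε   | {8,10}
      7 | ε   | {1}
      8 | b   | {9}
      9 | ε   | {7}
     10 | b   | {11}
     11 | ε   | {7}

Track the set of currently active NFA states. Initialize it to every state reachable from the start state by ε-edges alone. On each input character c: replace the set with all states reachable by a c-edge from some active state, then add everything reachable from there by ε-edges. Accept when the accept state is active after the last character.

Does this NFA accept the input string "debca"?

S₀ = ε-closure({0}) = {0,2,4,6,8,10}
'd' @ 1: {1,3,4,5}  ✓accept
'e' @ 2: {}  — state set empty
rest 'bca' ignored (set empty)
final: {}; accept 1 not in set

Answer: REJECT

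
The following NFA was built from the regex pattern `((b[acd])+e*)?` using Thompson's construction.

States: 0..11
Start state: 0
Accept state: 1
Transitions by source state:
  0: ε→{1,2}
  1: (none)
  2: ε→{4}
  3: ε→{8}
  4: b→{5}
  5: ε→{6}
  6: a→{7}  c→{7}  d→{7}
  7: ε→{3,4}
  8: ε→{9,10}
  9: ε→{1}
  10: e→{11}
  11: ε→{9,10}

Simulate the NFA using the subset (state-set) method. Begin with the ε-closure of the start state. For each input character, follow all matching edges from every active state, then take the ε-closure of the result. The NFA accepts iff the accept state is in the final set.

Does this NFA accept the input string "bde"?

S₀ = ε-closure({0}) = {0,1,2,4}
'b' @ 1: {5,6}
'd' @ 2: {1,3,4,7,8,9,10}  [accepting]
'e' @ 3: {1,9,10,11}  [accepting]
final: {1,9,10,11}; accept 1 in set

Answer: ACCEPT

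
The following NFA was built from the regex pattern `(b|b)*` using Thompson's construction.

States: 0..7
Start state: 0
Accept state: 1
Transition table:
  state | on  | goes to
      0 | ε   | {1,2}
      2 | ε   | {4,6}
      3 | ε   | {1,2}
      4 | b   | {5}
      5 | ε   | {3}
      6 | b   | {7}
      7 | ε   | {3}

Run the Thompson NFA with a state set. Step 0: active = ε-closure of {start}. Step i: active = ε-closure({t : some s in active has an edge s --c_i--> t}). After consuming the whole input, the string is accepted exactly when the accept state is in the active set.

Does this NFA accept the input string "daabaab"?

Answer: REJECT

Trace:
start: ε-closure({0}) = {0,1,2,4,6}
'd' @ 1: {}  — state set empty
rest 'aabaab' ignored (set empty)
after full input: {}  (accept=1 not in)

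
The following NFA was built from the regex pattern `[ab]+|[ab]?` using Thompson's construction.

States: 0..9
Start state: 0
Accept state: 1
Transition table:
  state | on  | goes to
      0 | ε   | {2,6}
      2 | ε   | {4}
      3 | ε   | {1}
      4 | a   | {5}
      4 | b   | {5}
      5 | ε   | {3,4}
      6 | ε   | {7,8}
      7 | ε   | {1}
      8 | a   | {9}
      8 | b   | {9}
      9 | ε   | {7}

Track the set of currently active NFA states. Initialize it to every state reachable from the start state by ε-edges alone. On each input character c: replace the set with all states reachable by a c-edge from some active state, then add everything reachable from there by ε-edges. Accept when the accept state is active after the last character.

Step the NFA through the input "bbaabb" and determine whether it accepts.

Answer: ACCEPT

Trace:
initial (ε-close {0}): {0,1,2,4,6,7,8}
'b' @ 1: {1,3,4,5,7,9}  (accept∈set)
'b' @ 2: {1,3,4,5}  (accept∈set)
'a' @ 3: {1,3,4,5}  (accept∈set)
'a' @ 4: {1,3,4,5}  (accept∈set)
'b' @ 5: {1,3,4,5}  (accept∈set)
'b' @ 6: {1,3,4,5}  (accept∈set)
after full input: {1,3,4,5}  (accept=1 in)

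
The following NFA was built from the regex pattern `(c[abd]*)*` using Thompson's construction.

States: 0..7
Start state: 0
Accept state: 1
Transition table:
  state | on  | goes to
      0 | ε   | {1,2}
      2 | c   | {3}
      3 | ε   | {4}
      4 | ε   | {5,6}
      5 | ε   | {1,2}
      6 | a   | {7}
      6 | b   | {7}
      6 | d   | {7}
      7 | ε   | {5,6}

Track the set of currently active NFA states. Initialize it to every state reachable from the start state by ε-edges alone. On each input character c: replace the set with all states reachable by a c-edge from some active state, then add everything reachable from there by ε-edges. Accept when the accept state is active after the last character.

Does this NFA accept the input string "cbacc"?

Answer: ACCEPT

Derivation:
start: ε-closure({0}) = {0,1,2}
'c' @ 1: {1,2,3,4,5,6}  ✓accept
'b' @ 2: {1,2,5,6,7}  ✓accept
'a' @ 3: {1,2,5,6,7}  ✓accept
'c' @ 4: {1,2,3,4,5,6}  ✓accept
'c' @ 5: {1,2,3,4,5,6}  ✓accept
final: {1,2,3,4,5,6}; accept 1 in set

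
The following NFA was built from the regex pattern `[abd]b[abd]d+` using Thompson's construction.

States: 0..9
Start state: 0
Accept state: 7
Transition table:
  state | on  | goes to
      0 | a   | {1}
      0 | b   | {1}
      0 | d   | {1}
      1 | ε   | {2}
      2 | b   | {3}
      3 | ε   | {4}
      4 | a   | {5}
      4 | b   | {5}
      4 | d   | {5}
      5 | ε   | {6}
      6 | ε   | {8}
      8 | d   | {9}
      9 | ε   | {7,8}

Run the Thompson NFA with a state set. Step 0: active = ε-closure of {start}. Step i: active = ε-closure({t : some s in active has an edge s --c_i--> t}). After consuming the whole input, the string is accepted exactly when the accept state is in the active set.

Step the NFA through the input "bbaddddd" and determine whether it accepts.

Answer: ACCEPT

Steps:
initial (ε-close {0}): {0}
'b' @ 1: {1,2}
'b' @ 2: {3,4}
'a' @ 3: {5,6,8}
'd' @ 4: {7,8,9}  [accepting]
'd' @ 5: {7,8,9}  [accepting]
'd' @ 6: {7,8,9}  [accepting]
'd' @ 7: {7,8,9}  [accepting]
'd' @ 8: {7,8,9}  [accepting]
end set {7,8,9} — state 7 in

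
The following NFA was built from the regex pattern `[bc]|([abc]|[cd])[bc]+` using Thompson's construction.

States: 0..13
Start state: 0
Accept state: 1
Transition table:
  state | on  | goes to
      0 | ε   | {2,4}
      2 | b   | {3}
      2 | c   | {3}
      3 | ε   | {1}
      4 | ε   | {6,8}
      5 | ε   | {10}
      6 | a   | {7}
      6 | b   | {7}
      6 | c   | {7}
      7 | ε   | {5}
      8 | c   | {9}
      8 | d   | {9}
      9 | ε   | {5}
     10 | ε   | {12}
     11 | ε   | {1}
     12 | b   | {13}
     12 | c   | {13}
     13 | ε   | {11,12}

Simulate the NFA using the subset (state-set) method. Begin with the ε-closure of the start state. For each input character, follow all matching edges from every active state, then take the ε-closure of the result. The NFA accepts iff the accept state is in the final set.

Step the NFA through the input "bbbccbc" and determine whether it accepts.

Answer: ACCEPT

Steps:
start: ε-closure({0}) = {0,2,4,6,8}
'b' @ 1: {1,3,5,7,10,12}  [accepting]
'b' @ 2: {1,11,12,13}  [accepting]
'b' @ 3: {1,11,12,13}  [accepting]
'c' @ 4: {1,11,12,13}  [accepting]
'c' @ 5: {1,11,12,13}  [accepting]
'b' @ 6: {1,11,12,13}  [accepting]
'c' @ 7: {1,11,12,13}  [accepting]
end set {1,11,12,13} — state 1 in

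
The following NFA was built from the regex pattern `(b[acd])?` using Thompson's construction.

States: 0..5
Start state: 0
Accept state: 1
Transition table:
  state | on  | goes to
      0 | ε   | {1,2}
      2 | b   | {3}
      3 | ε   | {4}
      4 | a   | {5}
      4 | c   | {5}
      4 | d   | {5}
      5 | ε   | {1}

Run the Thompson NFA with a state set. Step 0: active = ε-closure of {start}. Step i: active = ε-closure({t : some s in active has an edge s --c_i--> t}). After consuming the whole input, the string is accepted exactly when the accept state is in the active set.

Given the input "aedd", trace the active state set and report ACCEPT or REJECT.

Answer: REJECT

Steps:
initial (ε-close {0}): {0,1,2}
'a' @ 1: {}  — dead — no transitions
rest 'edd' ignored (set empty)
after full input: {}  (accept=1 not in)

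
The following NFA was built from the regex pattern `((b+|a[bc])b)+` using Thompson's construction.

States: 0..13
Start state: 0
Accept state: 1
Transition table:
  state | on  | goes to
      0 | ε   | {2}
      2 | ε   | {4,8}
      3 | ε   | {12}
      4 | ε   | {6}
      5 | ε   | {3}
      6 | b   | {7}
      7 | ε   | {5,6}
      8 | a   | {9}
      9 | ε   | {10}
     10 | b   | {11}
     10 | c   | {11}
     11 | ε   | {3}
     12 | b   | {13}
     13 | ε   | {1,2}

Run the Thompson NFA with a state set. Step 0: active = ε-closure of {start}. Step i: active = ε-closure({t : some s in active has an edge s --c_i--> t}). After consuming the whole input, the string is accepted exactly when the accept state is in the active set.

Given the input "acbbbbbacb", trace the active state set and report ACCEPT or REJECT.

S₀ = ε-closure({0}) = {0,2,4,6,8}
'a' @ 1: {9,10}
'c' @ 2: {3,11,12}
'b' @ 3: {1,2,4,6,8,13}  [accepting]
'b' @ 4: {3,5,6,7,12}
'b' @ 5: {1,2,3,4,5,6,7,8,12,13}  [accepting]
'b' @ 6: {1,2,3,4,5,6,7,8,12,13}  [accepting]
'b' @ 7: {1,2,3,4,5,6,7,8,12,13}  [accepting]
'a' @ 8: {9,10}
'c' @ 9: {3,11,12}
'b' @ 10: {1,2,4,6,8,13}  [accepting]
end set {1,2,4,6,8,13} — state 1 in

Answer: ACCEPT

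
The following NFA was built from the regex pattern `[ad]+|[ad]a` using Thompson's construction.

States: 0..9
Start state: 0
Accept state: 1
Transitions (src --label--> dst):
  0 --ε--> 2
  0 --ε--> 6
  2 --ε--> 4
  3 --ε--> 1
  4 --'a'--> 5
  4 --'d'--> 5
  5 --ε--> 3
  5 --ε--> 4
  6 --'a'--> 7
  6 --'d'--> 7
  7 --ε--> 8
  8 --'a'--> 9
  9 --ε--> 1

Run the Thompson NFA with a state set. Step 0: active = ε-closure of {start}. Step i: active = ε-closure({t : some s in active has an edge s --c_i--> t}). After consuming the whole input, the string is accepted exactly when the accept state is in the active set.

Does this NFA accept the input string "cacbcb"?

start: ε-closure({0}) = {0,2,4,6}
'c' @ 1: {}  — no active states
rest 'acbcb' ignored (set empty)
final: {}; accept 1 not in set

Answer: REJECT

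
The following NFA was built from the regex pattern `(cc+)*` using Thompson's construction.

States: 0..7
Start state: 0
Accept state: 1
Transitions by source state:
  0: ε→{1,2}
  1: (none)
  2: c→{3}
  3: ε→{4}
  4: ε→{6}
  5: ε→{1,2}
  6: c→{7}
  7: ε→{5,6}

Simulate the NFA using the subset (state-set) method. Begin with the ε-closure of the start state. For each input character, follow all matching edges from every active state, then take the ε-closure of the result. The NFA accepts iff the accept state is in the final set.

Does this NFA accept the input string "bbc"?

initial (ε-close {0}): {0,1,2}
'b' @ 1: {}  — no active states
rest 'bc' ignored (set empty)
final: {}; accept 1 not in set

Answer: REJECT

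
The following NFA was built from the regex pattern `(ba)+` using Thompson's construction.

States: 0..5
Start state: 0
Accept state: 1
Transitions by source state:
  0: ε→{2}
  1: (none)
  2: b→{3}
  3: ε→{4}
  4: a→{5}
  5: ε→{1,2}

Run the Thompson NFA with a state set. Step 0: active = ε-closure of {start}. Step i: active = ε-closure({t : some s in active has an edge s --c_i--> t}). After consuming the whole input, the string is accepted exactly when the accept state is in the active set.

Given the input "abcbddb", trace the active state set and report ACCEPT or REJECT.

Answer: REJECT

Steps:
S₀ = ε-closure({0}) = {0,2}
'a' @ 1: {}  — state set empty
rest 'bcbddb' ignored (set empty)
final: {}; accept 1 not in set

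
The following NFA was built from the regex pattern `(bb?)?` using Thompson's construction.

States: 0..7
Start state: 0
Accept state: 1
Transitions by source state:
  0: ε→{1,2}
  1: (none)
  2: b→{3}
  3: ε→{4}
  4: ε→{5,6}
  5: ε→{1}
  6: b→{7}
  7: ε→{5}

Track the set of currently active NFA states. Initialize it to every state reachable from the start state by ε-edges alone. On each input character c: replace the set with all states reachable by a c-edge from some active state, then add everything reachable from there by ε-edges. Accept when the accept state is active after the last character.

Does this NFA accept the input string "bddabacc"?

start: ε-closure({0}) = {0,1,2}
'b' @ 1: {1,3,4,5,6}  (accept∈set)
'd' @ 2: {}  — state set empty
rest 'dabacc' ignored (set empty)
after full input: {}  (accept=1 not in)

Answer: REJECT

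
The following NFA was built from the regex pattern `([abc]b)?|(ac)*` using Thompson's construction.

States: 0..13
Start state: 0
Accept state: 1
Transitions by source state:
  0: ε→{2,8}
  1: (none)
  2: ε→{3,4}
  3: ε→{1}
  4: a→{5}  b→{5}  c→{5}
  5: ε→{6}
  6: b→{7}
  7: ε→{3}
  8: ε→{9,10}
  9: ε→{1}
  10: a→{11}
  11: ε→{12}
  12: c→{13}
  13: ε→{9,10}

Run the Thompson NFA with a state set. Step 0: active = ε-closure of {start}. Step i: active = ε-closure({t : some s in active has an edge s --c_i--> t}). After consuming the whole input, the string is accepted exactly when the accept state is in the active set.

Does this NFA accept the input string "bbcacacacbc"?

start: ε-closure({0}) = {0,1,2,3,4,8,9,10}
'b' @ 1: {5,6}
'b' @ 2: {1,3,7}  [accepting]
'c' @ 3: {}  — no active states
rest 'acacacbc' ignored (set empty)
after full input: {}  (accept=1 not in)

Answer: REJECT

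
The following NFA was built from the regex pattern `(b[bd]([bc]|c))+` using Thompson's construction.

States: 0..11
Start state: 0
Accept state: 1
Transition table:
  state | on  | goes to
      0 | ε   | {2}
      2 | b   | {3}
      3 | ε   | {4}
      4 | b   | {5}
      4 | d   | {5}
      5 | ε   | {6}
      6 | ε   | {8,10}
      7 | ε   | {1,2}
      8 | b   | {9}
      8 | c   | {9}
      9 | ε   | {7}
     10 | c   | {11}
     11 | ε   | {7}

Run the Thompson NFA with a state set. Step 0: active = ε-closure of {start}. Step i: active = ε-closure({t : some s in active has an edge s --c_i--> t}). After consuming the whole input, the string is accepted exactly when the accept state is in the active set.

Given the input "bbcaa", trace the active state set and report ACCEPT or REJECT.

Answer: REJECT

Derivation:
S₀ = ε-closure({0}) = {0,2}
'b' @ 1: {3,4}
'b' @ 2: {5,6,8,10}
'c' @ 3: {1,2,7,9,11}  ✓accept
'a' @ 4: {}  — dead — no transitions
rest 'a' ignored (set empty)
end set {} — state 1 not in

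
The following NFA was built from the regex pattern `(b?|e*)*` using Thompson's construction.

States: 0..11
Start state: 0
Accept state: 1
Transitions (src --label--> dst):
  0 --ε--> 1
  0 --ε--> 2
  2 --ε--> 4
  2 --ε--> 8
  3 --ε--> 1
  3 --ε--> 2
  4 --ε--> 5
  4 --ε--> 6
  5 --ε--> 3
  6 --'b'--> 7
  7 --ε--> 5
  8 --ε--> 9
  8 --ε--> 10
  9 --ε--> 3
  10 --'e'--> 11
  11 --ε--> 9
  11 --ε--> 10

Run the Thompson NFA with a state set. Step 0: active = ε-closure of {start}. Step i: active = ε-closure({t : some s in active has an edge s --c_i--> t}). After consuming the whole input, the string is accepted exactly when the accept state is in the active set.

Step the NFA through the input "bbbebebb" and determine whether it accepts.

start: ε-closure({0}) = {0,1,2,3,4,5,6,8,9,10}
'b' @ 1: {1,2,3,4,5,6,7,8,9,10}  [accepting]
'b' @ 2: {1,2,3,4,5,6,7,8,9,10}  [accepting]
'b' @ 3: {1,2,3,4,5,6,7,8,9,10}  [accepting]
'e' @ 4: {1,2,3,4,5,6,8,9,10,11}  [accepting]
'b' @ 5: {1,2,3,4,5,6,7,8,9,10}  [accepting]
'e' @ 6: {1,2,3,4,5,6,8,9,10,11}  [accepting]
'b' @ 7: {1,2,3,4,5,6,7,8,9,10}  [accepting]
'b' @ 8: {1,2,3,4,5,6,7,8,9,10}  [accepting]
end set {1,2,3,4,5,6,7,8,9,10} — state 1 in

Answer: ACCEPT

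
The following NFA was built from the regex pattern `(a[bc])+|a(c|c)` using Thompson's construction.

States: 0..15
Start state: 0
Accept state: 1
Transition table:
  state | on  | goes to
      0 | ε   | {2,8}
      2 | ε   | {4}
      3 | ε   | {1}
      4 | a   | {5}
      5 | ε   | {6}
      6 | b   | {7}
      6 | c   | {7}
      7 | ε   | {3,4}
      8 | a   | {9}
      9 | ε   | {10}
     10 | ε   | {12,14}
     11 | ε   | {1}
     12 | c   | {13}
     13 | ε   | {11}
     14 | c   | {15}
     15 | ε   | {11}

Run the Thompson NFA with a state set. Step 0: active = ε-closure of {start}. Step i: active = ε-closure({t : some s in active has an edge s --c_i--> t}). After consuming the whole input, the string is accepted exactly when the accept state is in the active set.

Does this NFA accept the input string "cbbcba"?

Answer: REJECT

Derivation:
initial (ε-close {0}): {0,2,4,8}
'c' @ 1: {}  — state set empty
rest 'bbcba' ignored (set empty)
end set {} — state 1 not in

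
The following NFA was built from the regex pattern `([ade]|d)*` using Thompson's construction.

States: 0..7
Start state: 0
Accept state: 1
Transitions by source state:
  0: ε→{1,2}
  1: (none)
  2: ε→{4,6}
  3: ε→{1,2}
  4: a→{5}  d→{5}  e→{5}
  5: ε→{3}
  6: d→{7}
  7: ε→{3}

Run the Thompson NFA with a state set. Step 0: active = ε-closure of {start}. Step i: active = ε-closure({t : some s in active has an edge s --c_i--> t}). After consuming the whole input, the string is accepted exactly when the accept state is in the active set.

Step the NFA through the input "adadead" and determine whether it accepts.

S₀ = ε-closure({0}) = {0,1,2,4,6}
'a' @ 1: {1,2,3,4,5,6}  ✓accept
'd' @ 2: {1,2,3,4,5,6,7}  ✓accept
'a' @ 3: {1,2,3,4,5,6}  ✓accept
'd' @ 4: {1,2,3,4,5,6,7}  ✓accept
'e' @ 5: {1,2,3,4,5,6}  ✓accept
'a' @ 6: {1,2,3,4,5,6}  ✓accept
'd' @ 7: {1,2,3,4,5,6,7}  ✓accept
final: {1,2,3,4,5,6,7}; accept 1 in set

Answer: ACCEPT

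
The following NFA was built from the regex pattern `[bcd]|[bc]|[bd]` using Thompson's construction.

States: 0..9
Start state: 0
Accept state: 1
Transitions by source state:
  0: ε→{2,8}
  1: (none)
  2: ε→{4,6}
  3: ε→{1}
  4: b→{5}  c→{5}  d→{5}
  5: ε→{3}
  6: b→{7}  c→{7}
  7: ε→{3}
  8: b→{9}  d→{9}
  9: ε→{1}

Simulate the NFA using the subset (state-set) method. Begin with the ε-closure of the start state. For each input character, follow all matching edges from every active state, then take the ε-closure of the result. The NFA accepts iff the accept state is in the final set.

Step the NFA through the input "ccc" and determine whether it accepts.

S₀ = ε-closure({0}) = {0,2,4,6,8}
'c' @ 1: {1,3,5,7}  (accept∈set)
'c' @ 2: {}  — state set empty
rest 'c' ignored (set empty)
end set {} — state 1 not in

Answer: REJECT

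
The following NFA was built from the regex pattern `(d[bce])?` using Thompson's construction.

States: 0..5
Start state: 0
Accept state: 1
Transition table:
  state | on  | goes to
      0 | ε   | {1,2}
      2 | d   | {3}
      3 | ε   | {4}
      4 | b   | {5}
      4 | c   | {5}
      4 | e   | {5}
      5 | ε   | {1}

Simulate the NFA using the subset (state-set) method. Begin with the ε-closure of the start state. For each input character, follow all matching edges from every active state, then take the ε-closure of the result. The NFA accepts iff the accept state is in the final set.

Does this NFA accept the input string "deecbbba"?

start: ε-closure({0}) = {0,1,2}
'd' @ 1: {3,4}
'e' @ 2: {1,5}  [accepting]
'e' @ 3: {}  — state set empty
rest 'cbbba' ignored (set empty)
end set {} — state 1 not in

Answer: REJECT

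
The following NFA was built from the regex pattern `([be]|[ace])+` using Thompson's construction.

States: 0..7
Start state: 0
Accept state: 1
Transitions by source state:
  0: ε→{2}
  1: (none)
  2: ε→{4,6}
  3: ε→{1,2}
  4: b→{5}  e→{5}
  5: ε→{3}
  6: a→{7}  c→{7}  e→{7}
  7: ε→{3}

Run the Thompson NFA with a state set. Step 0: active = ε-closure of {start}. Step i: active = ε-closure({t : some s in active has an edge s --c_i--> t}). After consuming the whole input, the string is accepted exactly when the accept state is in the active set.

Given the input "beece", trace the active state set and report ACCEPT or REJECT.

S₀ = ε-closure({0}) = {0,2,4,6}
'b' @ 1: {1,2,3,4,5,6}  [accepting]
'e' @ 2: {1,2,3,4,5,6,7}  [accepting]
'e' @ 3: {1,2,3,4,5,6,7}  [accepting]
'c' @ 4: {1,2,3,4,6,7}  [accepting]
'e' @ 5: {1,2,3,4,5,6,7}  [accepting]
end set {1,2,3,4,5,6,7} — state 1 in

Answer: ACCEPT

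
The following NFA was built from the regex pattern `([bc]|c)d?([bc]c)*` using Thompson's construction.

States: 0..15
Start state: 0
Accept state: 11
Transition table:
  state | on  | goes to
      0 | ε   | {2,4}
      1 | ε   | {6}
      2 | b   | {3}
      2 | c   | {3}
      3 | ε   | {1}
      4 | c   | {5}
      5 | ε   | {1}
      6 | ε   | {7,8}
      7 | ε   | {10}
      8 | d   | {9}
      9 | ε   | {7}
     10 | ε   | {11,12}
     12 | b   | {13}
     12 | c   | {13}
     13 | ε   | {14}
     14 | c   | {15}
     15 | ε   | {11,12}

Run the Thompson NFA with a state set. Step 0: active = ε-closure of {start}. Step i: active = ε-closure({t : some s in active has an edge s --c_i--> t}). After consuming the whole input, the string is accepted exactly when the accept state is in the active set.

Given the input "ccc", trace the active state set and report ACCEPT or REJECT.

S₀ = ε-closure({0}) = {0,2,4}
'c' @ 1: {1,3,5,6,7,8,10,11,12}  [accepting]
'c' @ 2: {13,14}
'c' @ 3: {11,12,15}  [accepting]
end set {11,12,15} — state 11 in

Answer: ACCEPT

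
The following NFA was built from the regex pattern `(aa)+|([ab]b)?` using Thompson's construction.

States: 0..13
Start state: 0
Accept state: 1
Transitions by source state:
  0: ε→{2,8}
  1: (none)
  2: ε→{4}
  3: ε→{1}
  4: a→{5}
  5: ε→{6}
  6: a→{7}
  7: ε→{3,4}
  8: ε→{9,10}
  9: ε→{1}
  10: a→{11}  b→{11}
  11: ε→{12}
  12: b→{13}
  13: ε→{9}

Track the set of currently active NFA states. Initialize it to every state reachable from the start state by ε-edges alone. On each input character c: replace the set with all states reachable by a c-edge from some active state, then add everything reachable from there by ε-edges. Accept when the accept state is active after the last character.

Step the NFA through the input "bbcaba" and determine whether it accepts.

Answer: REJECT

Derivation:
start: ε-closure({0}) = {0,1,2,4,8,9,10}
'b' @ 1: {11,12}
'b' @ 2: {1,9,13}  (accept∈set)
'c' @ 3: {}  — no active states
rest 'aba' ignored (set empty)
final: {}; accept 1 not in set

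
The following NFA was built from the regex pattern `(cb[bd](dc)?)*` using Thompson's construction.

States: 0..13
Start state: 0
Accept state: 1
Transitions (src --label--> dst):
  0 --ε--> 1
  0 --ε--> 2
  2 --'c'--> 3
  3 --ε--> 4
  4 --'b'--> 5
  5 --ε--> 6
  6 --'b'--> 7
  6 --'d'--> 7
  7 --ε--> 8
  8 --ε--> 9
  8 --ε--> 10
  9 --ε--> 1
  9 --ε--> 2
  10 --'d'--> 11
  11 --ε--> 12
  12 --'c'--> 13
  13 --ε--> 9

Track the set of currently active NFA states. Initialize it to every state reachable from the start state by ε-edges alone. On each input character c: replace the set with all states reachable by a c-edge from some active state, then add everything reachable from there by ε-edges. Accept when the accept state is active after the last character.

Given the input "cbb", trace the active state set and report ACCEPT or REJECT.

Answer: ACCEPT

Derivation:
initial (ε-close {0}): {0,1,2}
'c' @ 1: {3,4}
'b' @ 2: {5,6}
'b' @ 3: {1,2,7,8,9,10}  (accept∈set)
final: {1,2,7,8,9,10}; accept 1 in set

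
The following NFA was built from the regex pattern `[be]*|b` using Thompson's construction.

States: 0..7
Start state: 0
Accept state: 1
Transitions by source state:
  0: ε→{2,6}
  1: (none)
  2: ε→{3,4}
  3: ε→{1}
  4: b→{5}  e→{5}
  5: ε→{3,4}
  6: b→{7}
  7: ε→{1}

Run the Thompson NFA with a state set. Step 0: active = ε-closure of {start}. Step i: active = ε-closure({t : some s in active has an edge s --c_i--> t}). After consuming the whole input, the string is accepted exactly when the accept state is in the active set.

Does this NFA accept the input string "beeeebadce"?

Answer: REJECT

Trace:
initial (ε-close {0}): {0,1,2,3,4,6}
'b' @ 1: {1,3,4,5,7}  ✓accept
'e' @ 2: {1,3,4,5}  ✓accept
'e' @ 3: {1,3,4,5}  ✓accept
'e' @ 4: {1,3,4,5}  ✓accept
'e' @ 5: {1,3,4,5}  ✓accept
'b' @ 6: {1,3,4,5}  ✓accept
'a' @ 7: {}  — dead — no transitions
rest 'dce' ignored (set empty)
final: {}; accept 1 not in set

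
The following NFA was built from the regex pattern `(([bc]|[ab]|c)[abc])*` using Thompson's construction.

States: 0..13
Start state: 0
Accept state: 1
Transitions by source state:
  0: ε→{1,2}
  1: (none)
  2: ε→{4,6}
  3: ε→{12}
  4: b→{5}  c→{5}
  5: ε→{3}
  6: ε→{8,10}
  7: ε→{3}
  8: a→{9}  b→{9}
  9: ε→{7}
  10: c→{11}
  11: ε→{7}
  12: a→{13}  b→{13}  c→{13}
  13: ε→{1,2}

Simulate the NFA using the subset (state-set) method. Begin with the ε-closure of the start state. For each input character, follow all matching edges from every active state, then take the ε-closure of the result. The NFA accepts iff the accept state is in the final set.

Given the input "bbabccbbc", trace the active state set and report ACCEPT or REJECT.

start: ε-closure({0}) = {0,1,2,4,6,8,10}
'b' @ 1: {3,5,7,9,12}
'b' @ 2: {1,2,4,6,8,10,13}  (accept∈set)
'a' @ 3: {3,7,9,12}
'b' @ 4: {1,2,4,6,8,10,13}  (accept∈set)
'c' @ 5: {3,5,7,11,12}
'c' @ 6: {1,2,4,6,8,10,13}  (accept∈set)
'b' @ 7: {3,5,7,9,12}
'b' @ 8: {1,2,4,6,8,10,13}  (accept∈set)
'c' @ 9: {3,5,7,11,12}
final: {3,5,7,11,12}; accept 1 not in set

Answer: REJECT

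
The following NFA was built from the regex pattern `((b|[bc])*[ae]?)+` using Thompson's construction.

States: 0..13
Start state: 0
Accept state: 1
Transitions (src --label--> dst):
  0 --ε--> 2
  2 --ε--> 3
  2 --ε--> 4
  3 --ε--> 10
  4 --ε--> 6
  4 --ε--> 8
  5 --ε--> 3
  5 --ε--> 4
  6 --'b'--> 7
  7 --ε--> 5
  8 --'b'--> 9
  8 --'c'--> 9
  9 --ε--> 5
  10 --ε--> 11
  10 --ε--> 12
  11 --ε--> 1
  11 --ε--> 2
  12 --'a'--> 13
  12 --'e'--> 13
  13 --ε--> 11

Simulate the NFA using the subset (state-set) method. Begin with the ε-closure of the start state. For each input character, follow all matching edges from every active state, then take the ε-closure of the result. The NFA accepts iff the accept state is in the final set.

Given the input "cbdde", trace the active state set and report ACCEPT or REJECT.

Answer: REJECT

Steps:
S₀ = ε-closure({0}) = {0,1,2,3,4,6,8,10,11,12}
'c' @ 1: {1,2,3,4,5,6,8,9,10,11,12}  (accept∈set)
'b' @ 2: {1,2,3,4,5,6,7,8,9,10,11,12}  (accept∈set)
'd' @ 3: {}  — dead — no transitions
rest 'de' ignored (set empty)
end set {} — state 1 not in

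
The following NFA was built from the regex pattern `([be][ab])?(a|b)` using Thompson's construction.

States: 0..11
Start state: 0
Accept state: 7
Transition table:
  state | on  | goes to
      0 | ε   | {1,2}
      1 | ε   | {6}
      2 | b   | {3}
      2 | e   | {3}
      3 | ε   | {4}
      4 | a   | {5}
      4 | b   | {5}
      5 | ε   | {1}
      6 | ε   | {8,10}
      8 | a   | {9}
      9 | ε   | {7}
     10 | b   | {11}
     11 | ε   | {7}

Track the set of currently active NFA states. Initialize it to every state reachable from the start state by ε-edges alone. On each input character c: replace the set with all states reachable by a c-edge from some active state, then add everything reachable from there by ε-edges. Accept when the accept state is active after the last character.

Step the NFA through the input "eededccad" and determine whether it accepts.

initial (ε-close {0}): {0,1,2,6,8,10}
'e' @ 1: {3,4}
'e' @ 2: {}  — no active states
rest 'dedccad' ignored (set empty)
final: {}; accept 7 not in set

Answer: REJECT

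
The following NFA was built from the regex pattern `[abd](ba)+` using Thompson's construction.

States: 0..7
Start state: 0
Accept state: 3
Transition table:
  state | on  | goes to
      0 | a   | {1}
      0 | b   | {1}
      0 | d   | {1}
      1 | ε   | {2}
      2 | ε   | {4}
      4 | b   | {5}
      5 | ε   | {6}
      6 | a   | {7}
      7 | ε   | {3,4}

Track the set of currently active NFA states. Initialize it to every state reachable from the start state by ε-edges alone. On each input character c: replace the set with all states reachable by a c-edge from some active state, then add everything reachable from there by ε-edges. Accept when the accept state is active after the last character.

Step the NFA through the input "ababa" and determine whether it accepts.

Answer: ACCEPT

Trace:
S₀ = ε-closure({0}) = {0}
'a' @ 1: {1,2,4}
'b' @ 2: {5,6}
'a' @ 3: {3,4,7}  [accepting]
'b' @ 4: {5,6}
'a' @ 5: {3,4,7}  [accepting]
final: {3,4,7}; accept 3 in set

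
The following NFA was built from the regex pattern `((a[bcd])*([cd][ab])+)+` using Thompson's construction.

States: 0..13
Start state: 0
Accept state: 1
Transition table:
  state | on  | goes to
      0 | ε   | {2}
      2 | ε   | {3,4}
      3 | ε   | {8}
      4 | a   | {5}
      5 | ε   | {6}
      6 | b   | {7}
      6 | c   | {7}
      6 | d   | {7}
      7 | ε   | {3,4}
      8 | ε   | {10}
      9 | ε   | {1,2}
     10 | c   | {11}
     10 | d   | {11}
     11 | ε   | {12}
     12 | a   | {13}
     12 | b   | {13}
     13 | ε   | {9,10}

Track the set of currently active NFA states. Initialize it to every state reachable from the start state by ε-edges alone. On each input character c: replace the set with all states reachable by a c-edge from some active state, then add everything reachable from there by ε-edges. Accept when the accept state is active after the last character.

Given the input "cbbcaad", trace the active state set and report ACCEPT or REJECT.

Answer: REJECT

Steps:
initial (ε-close {0}): {0,2,3,4,8,10}
'c' @ 1: {11,12}
'b' @ 2: {1,2,3,4,8,9,10,13}  ✓accept
'b' @ 3: {}  — dead — no transitions
rest 'caad' ignored (set empty)
end set {} — state 1 not in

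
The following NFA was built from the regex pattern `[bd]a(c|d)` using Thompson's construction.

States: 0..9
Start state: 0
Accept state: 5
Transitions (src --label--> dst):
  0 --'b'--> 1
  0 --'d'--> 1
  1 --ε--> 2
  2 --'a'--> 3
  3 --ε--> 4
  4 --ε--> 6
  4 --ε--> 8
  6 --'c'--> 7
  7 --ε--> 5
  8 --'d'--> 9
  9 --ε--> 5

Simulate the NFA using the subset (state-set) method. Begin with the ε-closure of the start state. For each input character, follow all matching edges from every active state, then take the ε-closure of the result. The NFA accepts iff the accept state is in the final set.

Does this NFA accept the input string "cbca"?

start: ε-closure({0}) = {0}
'c' @ 1: {}  — dead — no transitions
rest 'bca' ignored (set empty)
end set {} — state 5 not in

Answer: REJECT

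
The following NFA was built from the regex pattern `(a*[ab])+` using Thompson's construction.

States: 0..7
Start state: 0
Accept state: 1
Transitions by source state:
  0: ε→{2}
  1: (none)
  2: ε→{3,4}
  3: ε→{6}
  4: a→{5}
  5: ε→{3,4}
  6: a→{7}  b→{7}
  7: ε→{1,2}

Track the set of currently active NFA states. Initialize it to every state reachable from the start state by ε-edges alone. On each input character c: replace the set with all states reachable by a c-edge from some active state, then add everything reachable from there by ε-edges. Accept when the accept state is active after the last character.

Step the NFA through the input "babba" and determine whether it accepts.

Answer: ACCEPT

Derivation:
initial (ε-close {0}): {0,2,3,4,6}
'b' @ 1: {1,2,3,4,6,7}  (accept∈set)
'a' @ 2: {1,2,3,4,5,6,7}  (accept∈set)
'b' @ 3: {1,2,3,4,6,7}  (accept∈set)
'b' @ 4: {1,2,3,4,6,7}  (accept∈set)
'a' @ 5: {1,2,3,4,5,6,7}  (accept∈set)
after full input: {1,2,3,4,5,6,7}  (accept=1 in)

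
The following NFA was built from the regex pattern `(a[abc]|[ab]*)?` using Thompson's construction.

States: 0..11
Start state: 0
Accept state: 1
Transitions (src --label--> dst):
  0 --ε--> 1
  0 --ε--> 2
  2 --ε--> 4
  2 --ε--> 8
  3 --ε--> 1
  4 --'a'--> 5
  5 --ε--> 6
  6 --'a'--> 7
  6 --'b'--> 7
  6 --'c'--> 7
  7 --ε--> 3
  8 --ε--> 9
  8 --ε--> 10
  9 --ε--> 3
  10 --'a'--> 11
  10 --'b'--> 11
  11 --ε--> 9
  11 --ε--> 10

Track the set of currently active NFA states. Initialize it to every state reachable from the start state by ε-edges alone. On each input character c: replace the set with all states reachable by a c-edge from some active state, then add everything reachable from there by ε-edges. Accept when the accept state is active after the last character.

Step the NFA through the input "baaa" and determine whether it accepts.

Answer: ACCEPT

Derivation:
initial (ε-close {0}): {0,1,2,3,4,8,9,10}
'b' @ 1: {1,3,9,10,11}  [accepting]
'a' @ 2: {1,3,9,10,11}  [accepting]
'a' @ 3: {1,3,9,10,11}  [accepting]
'a' @ 4: {1,3,9,10,11}  [accepting]
after full input: {1,3,9,10,11}  (accept=1 in)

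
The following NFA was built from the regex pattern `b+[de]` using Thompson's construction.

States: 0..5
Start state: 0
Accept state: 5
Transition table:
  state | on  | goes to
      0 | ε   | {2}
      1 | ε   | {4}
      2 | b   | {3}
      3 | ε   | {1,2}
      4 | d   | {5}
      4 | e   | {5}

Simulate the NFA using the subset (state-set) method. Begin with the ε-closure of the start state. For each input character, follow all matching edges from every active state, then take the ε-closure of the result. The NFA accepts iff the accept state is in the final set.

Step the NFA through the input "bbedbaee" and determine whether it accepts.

Answer: REJECT

Trace:
initial (ε-close {0}): {0,2}
'b' @ 1: {1,2,3,4}
'b' @ 2: {1,2,3,4}
'e' @ 3: {5}  (accept∈set)
'd' @ 4: {}  — no active states
rest 'baee' ignored (set empty)
end set {} — state 5 not in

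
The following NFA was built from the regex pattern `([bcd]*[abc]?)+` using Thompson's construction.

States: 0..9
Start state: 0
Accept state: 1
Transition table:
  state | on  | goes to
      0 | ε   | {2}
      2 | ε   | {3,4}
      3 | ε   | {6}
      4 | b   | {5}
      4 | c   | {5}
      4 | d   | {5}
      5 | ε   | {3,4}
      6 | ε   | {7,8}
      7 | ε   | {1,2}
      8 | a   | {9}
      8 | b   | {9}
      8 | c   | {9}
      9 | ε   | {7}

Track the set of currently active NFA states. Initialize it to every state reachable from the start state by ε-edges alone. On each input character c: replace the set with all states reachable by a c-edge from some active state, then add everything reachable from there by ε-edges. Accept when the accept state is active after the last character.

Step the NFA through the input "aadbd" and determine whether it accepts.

Answer: ACCEPT

Trace:
start: ε-closure({0}) = {0,1,2,3,4,6,7,8}
'a' @ 1: {1,2,3,4,6,7,8,9}  [accepting]
'a' @ 2: {1,2,3,4,6,7,8,9}  [accepting]
'd' @ 3: {1,2,3,4,5,6,7,8}  [accepting]
'b' @ 4: {1,2,3,4,5,6,7,8,9}  [accepting]
'd' @ 5: {1,2,3,4,5,6,7,8}  [accepting]
end set {1,2,3,4,5,6,7,8} — state 1 in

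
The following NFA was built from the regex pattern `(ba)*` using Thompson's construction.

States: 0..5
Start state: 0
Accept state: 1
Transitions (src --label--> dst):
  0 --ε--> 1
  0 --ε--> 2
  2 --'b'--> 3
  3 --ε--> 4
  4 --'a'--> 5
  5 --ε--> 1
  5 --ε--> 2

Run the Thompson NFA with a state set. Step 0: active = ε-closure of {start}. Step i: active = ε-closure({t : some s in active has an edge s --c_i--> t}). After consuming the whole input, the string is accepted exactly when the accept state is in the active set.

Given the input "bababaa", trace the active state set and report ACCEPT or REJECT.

Answer: REJECT

Steps:
S₀ = ε-closure({0}) = {0,1,2}
'b' @ 1: {3,4}
'a' @ 2: {1,2,5}  (accept∈set)
'b' @ 3: {3,4}
'a' @ 4: {1,2,5}  (accept∈set)
'b' @ 5: {3,4}
'a' @ 6: {1,2,5}  (accept∈set)
'a' @ 7: {}  — dead — no transitions
after full input: {}  (accept=1 not in)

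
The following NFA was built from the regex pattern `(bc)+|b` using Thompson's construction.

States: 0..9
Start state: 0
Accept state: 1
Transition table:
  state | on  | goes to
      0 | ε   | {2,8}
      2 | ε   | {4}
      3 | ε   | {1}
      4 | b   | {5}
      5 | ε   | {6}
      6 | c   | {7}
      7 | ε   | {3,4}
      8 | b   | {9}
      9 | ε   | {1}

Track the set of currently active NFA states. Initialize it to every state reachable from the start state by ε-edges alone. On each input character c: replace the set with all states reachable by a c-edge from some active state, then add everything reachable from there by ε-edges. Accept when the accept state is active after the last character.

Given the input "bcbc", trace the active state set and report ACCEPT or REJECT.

Answer: ACCEPT

Derivation:
S₀ = ε-closure({0}) = {0,2,4,8}
'b' @ 1: {1,5,6,9}  ✓accept
'c' @ 2: {1,3,4,7}  ✓accept
'b' @ 3: {5,6}
'c' @ 4: {1,3,4,7}  ✓accept
end set {1,3,4,7} — state 1 in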